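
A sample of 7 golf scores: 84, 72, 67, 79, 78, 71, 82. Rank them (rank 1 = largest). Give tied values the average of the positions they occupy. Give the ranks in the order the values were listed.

Sorted (descending): 84, 82, 79, 78, 72, 71, 67
No ties — each value takes its position as its rank.

1, 5, 7, 3, 4, 6, 2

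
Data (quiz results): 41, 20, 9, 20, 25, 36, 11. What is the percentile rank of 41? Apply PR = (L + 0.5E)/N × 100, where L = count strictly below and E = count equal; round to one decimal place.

92.9

N = 7.
Strictly below 41: 6. Equal to 41: 1.
PR = (6 + 0.5·1)/7 × 100 = 92.9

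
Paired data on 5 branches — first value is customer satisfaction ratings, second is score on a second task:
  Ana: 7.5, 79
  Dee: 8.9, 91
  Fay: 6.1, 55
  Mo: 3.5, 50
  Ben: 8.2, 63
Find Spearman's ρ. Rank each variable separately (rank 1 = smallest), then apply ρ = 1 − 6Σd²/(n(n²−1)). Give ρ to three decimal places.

Ranks of variable 1: 3, 5, 2, 1, 4
Ranks of variable 2: 4, 5, 2, 1, 3
d = r₁ − r₂: -1, 0, 0, 0, 1
d²: 1, 0, 0, 0, 1; Σd² = 2
ρ = 1 − 6·2/(5·24) = 1 − 12/120 = 0.900

0.900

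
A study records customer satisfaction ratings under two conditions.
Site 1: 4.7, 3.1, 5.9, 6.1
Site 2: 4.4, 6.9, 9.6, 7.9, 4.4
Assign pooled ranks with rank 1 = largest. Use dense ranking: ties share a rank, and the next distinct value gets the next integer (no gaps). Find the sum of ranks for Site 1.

23

Sorted (descending): 9.6, 7.9, 6.9, 6.1, 5.9, 4.7, 4.4, 4.4, 3.1
The 2 values of 4.4 share dense rank 7.
Remaining distinct values take the next consecutive integers.
Site 1 values → pooled ranks: 4.7→6, 3.1→8, 5.9→5, 6.1→4
Rank sum = 6 + 8 + 5 + 4 = 23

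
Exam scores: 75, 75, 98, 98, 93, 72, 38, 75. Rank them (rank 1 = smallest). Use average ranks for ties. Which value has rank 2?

Sorted (ascending): 38, 72, 75, 75, 75, 93, 98, 98
The 3 values of 75 occupy positions 3–5 → average rank 4.
The 2 values of 98 occupy positions 7–8 → average rank (7+8)/2 = 7.5.
Rank 2 → value 72.

72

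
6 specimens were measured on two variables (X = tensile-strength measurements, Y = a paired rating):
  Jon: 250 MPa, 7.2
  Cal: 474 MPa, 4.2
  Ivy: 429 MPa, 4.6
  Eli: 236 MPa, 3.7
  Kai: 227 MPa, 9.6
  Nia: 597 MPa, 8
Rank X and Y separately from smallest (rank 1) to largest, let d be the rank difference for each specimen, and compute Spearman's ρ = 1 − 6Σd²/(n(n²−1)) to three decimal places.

Ranks of variable 1: 3, 5, 4, 2, 1, 6
Ranks of variable 2: 4, 2, 3, 1, 6, 5
d = r₁ − r₂: -1, 3, 1, 1, -5, 1
d²: 1, 9, 1, 1, 25, 1; Σd² = 38
ρ = 1 − 6·38/(6·35) = 1 − 228/210 = -0.086

-0.086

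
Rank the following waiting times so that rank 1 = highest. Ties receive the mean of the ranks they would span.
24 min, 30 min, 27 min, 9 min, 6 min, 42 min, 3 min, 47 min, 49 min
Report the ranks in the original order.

6, 4, 5, 7, 8, 3, 9, 2, 1

Sorted (descending): 49, 47, 42, 30, 27, 24, 9, 6, 3
No ties — each value takes its position as its rank.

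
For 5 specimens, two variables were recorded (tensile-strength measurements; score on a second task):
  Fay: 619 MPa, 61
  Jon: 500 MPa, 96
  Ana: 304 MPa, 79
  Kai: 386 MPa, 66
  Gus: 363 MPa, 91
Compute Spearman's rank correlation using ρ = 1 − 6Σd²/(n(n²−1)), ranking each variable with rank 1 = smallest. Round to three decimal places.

Ranks of variable 1: 5, 4, 1, 3, 2
Ranks of variable 2: 1, 5, 3, 2, 4
d = r₁ − r₂: 4, -1, -2, 1, -2
d²: 16, 1, 4, 1, 4; Σd² = 26
ρ = 1 − 6·26/(5·24) = 1 − 156/120 = -0.300

-0.300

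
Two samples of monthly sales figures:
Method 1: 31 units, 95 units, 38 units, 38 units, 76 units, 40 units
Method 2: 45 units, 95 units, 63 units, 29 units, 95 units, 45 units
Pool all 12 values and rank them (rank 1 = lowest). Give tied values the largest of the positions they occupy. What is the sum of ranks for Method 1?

Sorted (ascending): 29, 31, 38, 38, 40, 45, 45, 63, 76, 95, 95, 95
The 2 values of 38 occupy positions 3–4 → each gets rank 4.
The 2 values of 45 occupy positions 6–7 → each gets rank 7.
The 3 values of 95 occupy positions 10–12 → each gets rank 12.
Method 1 values → pooled ranks: 31→2, 95→12, 38→4, 38→4, 76→9, 40→5
Rank sum = 2 + 12 + 4 + 4 + 9 + 5 = 36

36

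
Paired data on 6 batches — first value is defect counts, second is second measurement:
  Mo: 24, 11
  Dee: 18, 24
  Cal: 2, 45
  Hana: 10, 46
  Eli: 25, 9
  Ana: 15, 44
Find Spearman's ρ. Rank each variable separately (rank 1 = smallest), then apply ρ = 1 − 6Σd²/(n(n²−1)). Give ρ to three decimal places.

-0.943

Ranks of variable 1: 5, 4, 1, 2, 6, 3
Ranks of variable 2: 2, 3, 5, 6, 1, 4
d = r₁ − r₂: 3, 1, -4, -4, 5, -1
d²: 9, 1, 16, 16, 25, 1; Σd² = 68
ρ = 1 − 6·68/(6·35) = 1 − 408/210 = -0.943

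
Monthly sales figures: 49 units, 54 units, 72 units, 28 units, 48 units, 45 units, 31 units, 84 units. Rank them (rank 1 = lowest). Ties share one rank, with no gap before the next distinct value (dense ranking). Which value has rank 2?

31

Sorted (ascending): 28, 31, 45, 48, 49, 54, 72, 84
No ties — each value takes its position as its rank.
Rank 2 → value 31.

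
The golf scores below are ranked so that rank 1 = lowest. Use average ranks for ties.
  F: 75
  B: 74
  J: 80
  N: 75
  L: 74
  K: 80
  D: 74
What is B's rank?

2

Sorted (ascending): 74, 74, 74, 75, 75, 80, 80
The 3 values of 74 occupy positions 1–3 → average rank 2.
The 2 values of 75 occupy positions 4–5 → average rank (4+5)/2 = 4.5.
The 2 values of 80 occupy positions 6–7 → average rank (6+7)/2 = 6.5.
B has value 74 → rank 2.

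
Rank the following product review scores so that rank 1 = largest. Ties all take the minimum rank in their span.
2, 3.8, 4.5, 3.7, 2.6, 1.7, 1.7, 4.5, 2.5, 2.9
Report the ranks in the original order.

Sorted (descending): 4.5, 4.5, 3.8, 3.7, 2.9, 2.6, 2.5, 2, 1.7, 1.7
The 2 values of 4.5 occupy positions 1–2 → each gets rank 1.
The 2 values of 1.7 occupy positions 9–10 → each gets rank 9.

8, 3, 1, 4, 6, 9, 9, 1, 7, 5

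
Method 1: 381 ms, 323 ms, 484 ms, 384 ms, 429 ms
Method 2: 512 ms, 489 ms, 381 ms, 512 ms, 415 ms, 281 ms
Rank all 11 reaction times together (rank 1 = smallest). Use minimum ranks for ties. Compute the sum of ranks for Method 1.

Sorted (ascending): 281, 323, 381, 381, 384, 415, 429, 484, 489, 512, 512
The 2 values of 381 occupy positions 3–4 → each gets rank 3.
The 2 values of 512 occupy positions 10–11 → each gets rank 10.
Method 1 values → pooled ranks: 381→3, 323→2, 484→8, 384→5, 429→7
Rank sum = 3 + 2 + 8 + 5 + 7 = 25

25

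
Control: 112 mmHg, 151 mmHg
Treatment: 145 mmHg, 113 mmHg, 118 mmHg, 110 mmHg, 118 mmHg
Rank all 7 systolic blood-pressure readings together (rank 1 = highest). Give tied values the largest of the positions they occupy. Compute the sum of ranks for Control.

Sorted (descending): 151, 145, 118, 118, 113, 112, 110
The 2 values of 118 occupy positions 3–4 → each gets rank 4.
Control values → pooled ranks: 112→6, 151→1
Rank sum = 6 + 1 = 7

7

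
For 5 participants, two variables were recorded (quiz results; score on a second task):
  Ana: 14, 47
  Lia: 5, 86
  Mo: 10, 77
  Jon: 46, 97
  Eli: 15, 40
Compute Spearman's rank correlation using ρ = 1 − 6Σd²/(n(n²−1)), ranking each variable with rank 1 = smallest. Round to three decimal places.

Ranks of variable 1: 3, 1, 2, 5, 4
Ranks of variable 2: 2, 4, 3, 5, 1
d = r₁ − r₂: 1, -3, -1, 0, 3
d²: 1, 9, 1, 0, 9; Σd² = 20
ρ = 1 − 6·20/(5·24) = 1 − 120/120 = 0.000

0.000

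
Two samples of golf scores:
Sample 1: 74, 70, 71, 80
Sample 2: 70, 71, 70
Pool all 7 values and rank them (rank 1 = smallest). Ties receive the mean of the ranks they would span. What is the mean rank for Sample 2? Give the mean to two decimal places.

Sorted (ascending): 70, 70, 70, 71, 71, 74, 80
The 3 values of 70 occupy positions 1–3 → average rank 2.
The 2 values of 71 occupy positions 4–5 → average rank (4+5)/2 = 4.5.
Sample 2 values → pooled ranks: 70→2, 71→4.5, 70→2
Mean rank = (2 + 4.5 + 2) / 3 = 2.83

2.83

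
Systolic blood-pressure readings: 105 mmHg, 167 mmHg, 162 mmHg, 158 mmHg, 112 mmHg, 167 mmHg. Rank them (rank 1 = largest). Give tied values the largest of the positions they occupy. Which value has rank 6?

Sorted (descending): 167, 167, 162, 158, 112, 105
The 2 values of 167 occupy positions 1–2 → each gets rank 2.
Rank 6 → value 105.

105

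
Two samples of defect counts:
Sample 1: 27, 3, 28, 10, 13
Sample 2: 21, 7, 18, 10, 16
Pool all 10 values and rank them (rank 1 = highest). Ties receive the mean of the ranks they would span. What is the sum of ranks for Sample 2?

28.5

Sorted (descending): 28, 27, 21, 18, 16, 13, 10, 10, 7, 3
The 2 values of 10 occupy positions 7–8 → average rank (7+8)/2 = 7.5.
Sample 2 values → pooled ranks: 21→3, 7→9, 18→4, 10→7.5, 16→5
Rank sum = 3 + 9 + 4 + 7.5 + 5 = 28.5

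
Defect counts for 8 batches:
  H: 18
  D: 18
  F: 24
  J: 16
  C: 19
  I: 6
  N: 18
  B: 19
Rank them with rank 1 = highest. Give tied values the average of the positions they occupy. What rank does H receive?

5

Sorted (descending): 24, 19, 19, 18, 18, 18, 16, 6
The 2 values of 19 occupy positions 2–3 → average rank (2+3)/2 = 2.5.
The 3 values of 18 occupy positions 4–6 → average rank 5.
H has value 18 → rank 5.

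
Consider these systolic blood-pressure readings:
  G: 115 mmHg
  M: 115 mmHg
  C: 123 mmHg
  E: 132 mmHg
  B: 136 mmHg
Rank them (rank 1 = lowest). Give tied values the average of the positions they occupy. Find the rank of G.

1.5

Sorted (ascending): 115, 115, 123, 132, 136
The 2 values of 115 occupy positions 1–2 → average rank (1+2)/2 = 1.5.
G has value 115 mmHg → rank 1.5.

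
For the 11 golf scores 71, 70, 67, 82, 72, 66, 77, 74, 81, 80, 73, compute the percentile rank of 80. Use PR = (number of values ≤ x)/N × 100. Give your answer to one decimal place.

81.8

N = 11.
Strictly below 80: 8. Equal to 80: 1.
PR = 9/11 × 100 = 81.8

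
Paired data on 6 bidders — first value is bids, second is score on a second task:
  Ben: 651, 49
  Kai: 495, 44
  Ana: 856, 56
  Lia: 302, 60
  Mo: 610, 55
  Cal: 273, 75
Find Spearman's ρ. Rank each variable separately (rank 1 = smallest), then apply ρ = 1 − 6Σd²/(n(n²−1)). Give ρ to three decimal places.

Ranks of variable 1: 5, 3, 6, 2, 4, 1
Ranks of variable 2: 2, 1, 4, 5, 3, 6
d = r₁ − r₂: 3, 2, 2, -3, 1, -5
d²: 9, 4, 4, 9, 1, 25; Σd² = 52
ρ = 1 − 6·52/(6·35) = 1 − 312/210 = -0.486

-0.486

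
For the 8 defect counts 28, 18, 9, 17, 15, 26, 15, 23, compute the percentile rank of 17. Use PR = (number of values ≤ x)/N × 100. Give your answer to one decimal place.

50.0

N = 8.
Strictly below 17: 3. Equal to 17: 1.
PR = 4/8 × 100 = 50.0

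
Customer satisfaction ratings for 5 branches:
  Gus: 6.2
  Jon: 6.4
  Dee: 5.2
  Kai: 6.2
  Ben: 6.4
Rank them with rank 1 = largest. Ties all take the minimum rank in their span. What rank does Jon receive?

1

Sorted (descending): 6.4, 6.4, 6.2, 6.2, 5.2
The 2 values of 6.4 occupy positions 1–2 → each gets rank 1.
The 2 values of 6.2 occupy positions 3–4 → each gets rank 3.
Jon has value 6.4 → rank 1.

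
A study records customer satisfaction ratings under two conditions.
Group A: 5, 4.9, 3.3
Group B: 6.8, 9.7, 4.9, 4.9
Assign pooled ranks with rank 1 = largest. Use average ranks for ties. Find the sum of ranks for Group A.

15

Sorted (descending): 9.7, 6.8, 5, 4.9, 4.9, 4.9, 3.3
The 3 values of 4.9 occupy positions 4–6 → average rank 5.
Group A values → pooled ranks: 5→3, 4.9→5, 3.3→7
Rank sum = 3 + 5 + 7 = 15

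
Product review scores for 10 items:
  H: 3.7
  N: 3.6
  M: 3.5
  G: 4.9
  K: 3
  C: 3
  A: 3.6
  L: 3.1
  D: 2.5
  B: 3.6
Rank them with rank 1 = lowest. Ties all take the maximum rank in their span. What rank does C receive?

3

Sorted (ascending): 2.5, 3, 3, 3.1, 3.5, 3.6, 3.6, 3.6, 3.7, 4.9
The 2 values of 3 occupy positions 2–3 → each gets rank 3.
The 3 values of 3.6 occupy positions 6–8 → each gets rank 8.
C has value 3 → rank 3.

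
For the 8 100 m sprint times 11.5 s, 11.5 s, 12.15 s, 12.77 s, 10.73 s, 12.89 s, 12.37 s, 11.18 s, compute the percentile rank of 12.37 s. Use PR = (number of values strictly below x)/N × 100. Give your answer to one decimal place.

62.5

N = 8.
Strictly below 12.37: 5. Equal to 12.37: 1.
PR = 5/8 × 100 = 62.5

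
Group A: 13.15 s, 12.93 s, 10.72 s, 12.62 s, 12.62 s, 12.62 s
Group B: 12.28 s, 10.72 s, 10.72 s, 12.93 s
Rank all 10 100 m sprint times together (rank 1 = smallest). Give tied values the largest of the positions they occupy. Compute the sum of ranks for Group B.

19

Sorted (ascending): 10.72, 10.72, 10.72, 12.28, 12.62, 12.62, 12.62, 12.93, 12.93, 13.15
The 3 values of 10.72 occupy positions 1–3 → each gets rank 3.
The 3 values of 12.62 occupy positions 5–7 → each gets rank 7.
The 2 values of 12.93 occupy positions 8–9 → each gets rank 9.
Group B values → pooled ranks: 12.28→4, 10.72→3, 10.72→3, 12.93→9
Rank sum = 4 + 3 + 3 + 9 = 19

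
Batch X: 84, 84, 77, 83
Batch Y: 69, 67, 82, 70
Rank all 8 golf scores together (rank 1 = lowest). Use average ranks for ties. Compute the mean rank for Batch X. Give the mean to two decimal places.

Sorted (ascending): 67, 69, 70, 77, 82, 83, 84, 84
The 2 values of 84 occupy positions 7–8 → average rank (7+8)/2 = 7.5.
Batch X values → pooled ranks: 84→7.5, 84→7.5, 77→4, 83→6
Mean rank = (7.5 + 7.5 + 4 + 6) / 4 = 6.25

6.25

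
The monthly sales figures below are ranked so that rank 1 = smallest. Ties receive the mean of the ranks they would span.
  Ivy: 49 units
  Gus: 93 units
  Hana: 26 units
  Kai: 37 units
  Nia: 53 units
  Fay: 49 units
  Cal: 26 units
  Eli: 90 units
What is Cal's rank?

1.5

Sorted (ascending): 26, 26, 37, 49, 49, 53, 90, 93
The 2 values of 26 occupy positions 1–2 → average rank (1+2)/2 = 1.5.
The 2 values of 49 occupy positions 4–5 → average rank (4+5)/2 = 4.5.
Cal has value 26 units → rank 1.5.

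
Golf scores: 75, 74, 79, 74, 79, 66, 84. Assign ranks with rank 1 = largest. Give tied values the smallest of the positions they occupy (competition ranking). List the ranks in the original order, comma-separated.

Sorted (descending): 84, 79, 79, 75, 74, 74, 66
The 2 values of 79 occupy positions 2–3 → each gets rank 2.
The 2 values of 74 occupy positions 5–6 → each gets rank 5.

4, 5, 2, 5, 2, 7, 1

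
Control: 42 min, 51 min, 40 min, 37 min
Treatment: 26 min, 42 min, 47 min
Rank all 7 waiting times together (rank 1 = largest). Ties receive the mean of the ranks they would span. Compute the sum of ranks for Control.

15.5

Sorted (descending): 51, 47, 42, 42, 40, 37, 26
The 2 values of 42 occupy positions 3–4 → average rank (3+4)/2 = 3.5.
Control values → pooled ranks: 42→3.5, 51→1, 40→5, 37→6
Rank sum = 3.5 + 1 + 5 + 6 = 15.5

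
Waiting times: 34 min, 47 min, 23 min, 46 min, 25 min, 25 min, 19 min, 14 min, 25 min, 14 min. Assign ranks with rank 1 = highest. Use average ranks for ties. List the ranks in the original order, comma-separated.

Sorted (descending): 47, 46, 34, 25, 25, 25, 23, 19, 14, 14
The 3 values of 25 occupy positions 4–6 → average rank 5.
The 2 values of 14 occupy positions 9–10 → average rank (9+10)/2 = 9.5.

3, 1, 7, 2, 5, 5, 8, 9.5, 5, 9.5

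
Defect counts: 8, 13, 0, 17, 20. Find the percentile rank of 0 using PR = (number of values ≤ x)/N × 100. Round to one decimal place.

N = 5.
Strictly below 0: 0. Equal to 0: 1.
PR = 1/5 × 100 = 20.0

20.0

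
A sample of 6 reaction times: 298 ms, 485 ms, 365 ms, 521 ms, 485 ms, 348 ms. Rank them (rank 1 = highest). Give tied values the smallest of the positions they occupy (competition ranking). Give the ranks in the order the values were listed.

6, 2, 4, 1, 2, 5

Sorted (descending): 521, 485, 485, 365, 348, 298
The 2 values of 485 occupy positions 2–3 → each gets rank 2.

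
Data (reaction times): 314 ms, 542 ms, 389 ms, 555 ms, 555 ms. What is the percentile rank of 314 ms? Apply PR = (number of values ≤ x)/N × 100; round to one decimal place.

N = 5.
Strictly below 314: 0. Equal to 314: 1.
PR = 1/5 × 100 = 20.0

20.0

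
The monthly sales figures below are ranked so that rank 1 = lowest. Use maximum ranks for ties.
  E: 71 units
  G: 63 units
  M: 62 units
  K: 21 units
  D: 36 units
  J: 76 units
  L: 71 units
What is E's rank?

6

Sorted (ascending): 21, 36, 62, 63, 71, 71, 76
The 2 values of 71 occupy positions 5–6 → each gets rank 6.
E has value 71 units → rank 6.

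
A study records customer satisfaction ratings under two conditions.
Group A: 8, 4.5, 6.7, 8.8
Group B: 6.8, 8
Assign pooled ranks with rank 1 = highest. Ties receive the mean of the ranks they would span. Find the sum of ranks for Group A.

14.5

Sorted (descending): 8.8, 8, 8, 6.8, 6.7, 4.5
The 2 values of 8 occupy positions 2–3 → average rank (2+3)/2 = 2.5.
Group A values → pooled ranks: 8→2.5, 4.5→6, 6.7→5, 8.8→1
Rank sum = 2.5 + 6 + 5 + 1 = 14.5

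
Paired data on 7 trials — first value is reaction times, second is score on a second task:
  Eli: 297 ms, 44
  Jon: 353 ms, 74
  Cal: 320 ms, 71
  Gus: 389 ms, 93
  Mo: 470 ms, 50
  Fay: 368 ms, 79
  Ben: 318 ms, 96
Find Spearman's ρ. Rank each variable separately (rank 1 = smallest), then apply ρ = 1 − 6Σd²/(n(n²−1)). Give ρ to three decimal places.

0.107

Ranks of variable 1: 1, 4, 3, 6, 7, 5, 2
Ranks of variable 2: 1, 4, 3, 6, 2, 5, 7
d = r₁ − r₂: 0, 0, 0, 0, 5, 0, -5
d²: 0, 0, 0, 0, 25, 0, 25; Σd² = 50
ρ = 1 − 6·50/(7·48) = 1 − 300/336 = 0.107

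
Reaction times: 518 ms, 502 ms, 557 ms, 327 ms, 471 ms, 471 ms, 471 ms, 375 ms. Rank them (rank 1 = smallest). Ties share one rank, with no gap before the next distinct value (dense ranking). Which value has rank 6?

557

Sorted (ascending): 327, 375, 471, 471, 471, 502, 518, 557
The 3 values of 471 share dense rank 3.
Remaining distinct values take the next consecutive integers.
Rank 6 → value 557.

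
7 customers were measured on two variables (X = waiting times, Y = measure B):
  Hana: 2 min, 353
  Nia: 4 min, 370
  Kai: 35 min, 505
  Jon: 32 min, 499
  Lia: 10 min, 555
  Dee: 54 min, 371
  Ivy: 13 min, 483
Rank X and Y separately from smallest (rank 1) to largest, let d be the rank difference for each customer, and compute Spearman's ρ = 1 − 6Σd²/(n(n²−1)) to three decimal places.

0.429

Ranks of variable 1: 1, 2, 6, 5, 3, 7, 4
Ranks of variable 2: 1, 2, 6, 5, 7, 3, 4
d = r₁ − r₂: 0, 0, 0, 0, -4, 4, 0
d²: 0, 0, 0, 0, 16, 16, 0; Σd² = 32
ρ = 1 − 6·32/(7·48) = 1 − 192/336 = 0.429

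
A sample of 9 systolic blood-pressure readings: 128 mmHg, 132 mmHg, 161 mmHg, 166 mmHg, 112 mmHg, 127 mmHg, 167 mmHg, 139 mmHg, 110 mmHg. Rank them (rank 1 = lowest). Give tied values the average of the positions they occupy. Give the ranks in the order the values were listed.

Sorted (ascending): 110, 112, 127, 128, 132, 139, 161, 166, 167
No ties — each value takes its position as its rank.

4, 5, 7, 8, 2, 3, 9, 6, 1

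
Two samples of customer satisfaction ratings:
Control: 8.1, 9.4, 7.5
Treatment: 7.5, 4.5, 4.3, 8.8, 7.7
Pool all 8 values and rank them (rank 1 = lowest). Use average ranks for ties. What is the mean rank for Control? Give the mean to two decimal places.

5.83

Sorted (ascending): 4.3, 4.5, 7.5, 7.5, 7.7, 8.1, 8.8, 9.4
The 2 values of 7.5 occupy positions 3–4 → average rank (3+4)/2 = 3.5.
Control values → pooled ranks: 8.1→6, 9.4→8, 7.5→3.5
Mean rank = (6 + 8 + 3.5) / 3 = 5.83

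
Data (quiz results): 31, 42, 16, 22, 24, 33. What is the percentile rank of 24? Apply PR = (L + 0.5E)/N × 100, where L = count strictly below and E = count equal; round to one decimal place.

41.7

N = 6.
Strictly below 24: 2. Equal to 24: 1.
PR = (2 + 0.5·1)/6 × 100 = 41.7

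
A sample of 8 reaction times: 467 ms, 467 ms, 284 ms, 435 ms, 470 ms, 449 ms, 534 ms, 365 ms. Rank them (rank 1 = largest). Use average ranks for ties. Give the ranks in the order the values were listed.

3.5, 3.5, 8, 6, 2, 5, 1, 7

Sorted (descending): 534, 470, 467, 467, 449, 435, 365, 284
The 2 values of 467 occupy positions 3–4 → average rank (3+4)/2 = 3.5.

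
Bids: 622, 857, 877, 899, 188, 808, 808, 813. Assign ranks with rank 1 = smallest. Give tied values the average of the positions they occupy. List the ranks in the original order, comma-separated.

2, 6, 7, 8, 1, 3.5, 3.5, 5

Sorted (ascending): 188, 622, 808, 808, 813, 857, 877, 899
The 2 values of 808 occupy positions 3–4 → average rank (3+4)/2 = 3.5.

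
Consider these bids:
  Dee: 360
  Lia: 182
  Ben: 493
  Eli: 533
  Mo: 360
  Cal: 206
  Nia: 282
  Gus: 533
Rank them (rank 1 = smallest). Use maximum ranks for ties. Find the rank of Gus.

8

Sorted (ascending): 182, 206, 282, 360, 360, 493, 533, 533
The 2 values of 360 occupy positions 4–5 → each gets rank 5.
The 2 values of 533 occupy positions 7–8 → each gets rank 8.
Gus has value 533 → rank 8.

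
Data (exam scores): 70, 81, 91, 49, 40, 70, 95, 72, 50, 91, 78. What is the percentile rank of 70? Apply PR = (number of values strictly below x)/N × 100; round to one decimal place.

N = 11.
Strictly below 70: 3. Equal to 70: 2.
PR = 3/11 × 100 = 27.3

27.3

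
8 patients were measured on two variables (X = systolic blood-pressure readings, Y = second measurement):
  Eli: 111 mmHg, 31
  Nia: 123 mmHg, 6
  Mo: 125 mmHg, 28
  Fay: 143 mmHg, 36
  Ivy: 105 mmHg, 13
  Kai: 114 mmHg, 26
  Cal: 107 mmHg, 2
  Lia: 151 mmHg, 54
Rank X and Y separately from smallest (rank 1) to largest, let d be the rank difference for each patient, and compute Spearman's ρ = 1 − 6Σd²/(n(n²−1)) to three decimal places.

0.714

Ranks of variable 1: 3, 5, 6, 7, 1, 4, 2, 8
Ranks of variable 2: 6, 2, 5, 7, 3, 4, 1, 8
d = r₁ − r₂: -3, 3, 1, 0, -2, 0, 1, 0
d²: 9, 9, 1, 0, 4, 0, 1, 0; Σd² = 24
ρ = 1 − 6·24/(8·63) = 1 − 144/504 = 0.714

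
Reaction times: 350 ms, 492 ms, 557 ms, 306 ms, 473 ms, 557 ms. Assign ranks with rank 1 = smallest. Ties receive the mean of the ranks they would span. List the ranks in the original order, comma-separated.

Sorted (ascending): 306, 350, 473, 492, 557, 557
The 2 values of 557 occupy positions 5–6 → average rank (5+6)/2 = 5.5.

2, 4, 5.5, 1, 3, 5.5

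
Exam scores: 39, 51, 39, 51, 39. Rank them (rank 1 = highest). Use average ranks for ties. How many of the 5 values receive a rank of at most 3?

2

Sorted (descending): 51, 51, 39, 39, 39
The 2 values of 51 occupy positions 1–2 → average rank (1+2)/2 = 1.5.
The 3 values of 39 occupy positions 3–5 → average rank 4.
Ranks ≤ 3: {1.5, 1.5} → 2 values.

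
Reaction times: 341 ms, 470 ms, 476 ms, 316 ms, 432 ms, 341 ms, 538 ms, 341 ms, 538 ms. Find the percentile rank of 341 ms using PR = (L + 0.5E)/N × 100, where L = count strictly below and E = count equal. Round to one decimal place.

27.8

N = 9.
Strictly below 341: 1. Equal to 341: 3.
PR = (1 + 0.5·3)/9 × 100 = 27.8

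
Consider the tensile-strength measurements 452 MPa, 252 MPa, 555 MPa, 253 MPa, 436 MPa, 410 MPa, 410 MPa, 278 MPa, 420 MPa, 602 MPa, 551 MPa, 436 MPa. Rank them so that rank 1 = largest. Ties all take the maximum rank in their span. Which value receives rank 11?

Sorted (descending): 602, 555, 551, 452, 436, 436, 420, 410, 410, 278, 253, 252
The 2 values of 436 occupy positions 5–6 → each gets rank 6.
The 2 values of 410 occupy positions 8–9 → each gets rank 9.
Rank 11 → value 253.

253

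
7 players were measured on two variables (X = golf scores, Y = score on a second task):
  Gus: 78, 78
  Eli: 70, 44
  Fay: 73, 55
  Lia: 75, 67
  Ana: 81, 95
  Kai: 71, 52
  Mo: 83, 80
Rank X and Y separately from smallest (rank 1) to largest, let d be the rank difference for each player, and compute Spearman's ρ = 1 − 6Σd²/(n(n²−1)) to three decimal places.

0.964

Ranks of variable 1: 5, 1, 3, 4, 6, 2, 7
Ranks of variable 2: 5, 1, 3, 4, 7, 2, 6
d = r₁ − r₂: 0, 0, 0, 0, -1, 0, 1
d²: 0, 0, 0, 0, 1, 0, 1; Σd² = 2
ρ = 1 − 6·2/(7·48) = 1 − 12/336 = 0.964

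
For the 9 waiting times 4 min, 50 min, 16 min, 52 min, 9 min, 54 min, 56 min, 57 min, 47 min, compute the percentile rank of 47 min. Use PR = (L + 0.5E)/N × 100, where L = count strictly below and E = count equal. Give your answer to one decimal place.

38.9

N = 9.
Strictly below 47: 3. Equal to 47: 1.
PR = (3 + 0.5·1)/9 × 100 = 38.9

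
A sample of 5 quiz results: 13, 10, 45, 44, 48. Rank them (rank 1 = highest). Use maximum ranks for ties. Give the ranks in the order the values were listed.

Sorted (descending): 48, 45, 44, 13, 10
No ties — each value takes its position as its rank.

4, 5, 2, 3, 1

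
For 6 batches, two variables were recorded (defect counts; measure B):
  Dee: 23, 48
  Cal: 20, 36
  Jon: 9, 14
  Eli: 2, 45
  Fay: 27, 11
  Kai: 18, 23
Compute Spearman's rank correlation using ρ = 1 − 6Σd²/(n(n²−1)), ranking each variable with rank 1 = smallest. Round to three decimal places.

Ranks of variable 1: 5, 4, 2, 1, 6, 3
Ranks of variable 2: 6, 4, 2, 5, 1, 3
d = r₁ − r₂: -1, 0, 0, -4, 5, 0
d²: 1, 0, 0, 16, 25, 0; Σd² = 42
ρ = 1 − 6·42/(6·35) = 1 − 252/210 = -0.200

-0.200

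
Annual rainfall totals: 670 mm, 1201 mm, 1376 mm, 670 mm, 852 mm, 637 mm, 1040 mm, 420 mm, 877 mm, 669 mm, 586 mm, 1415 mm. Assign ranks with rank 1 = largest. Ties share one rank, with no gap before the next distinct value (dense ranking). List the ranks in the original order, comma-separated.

Sorted (descending): 1415, 1376, 1201, 1040, 877, 852, 670, 670, 669, 637, 586, 420
The 2 values of 670 share dense rank 7.
Remaining distinct values take the next consecutive integers.

7, 3, 2, 7, 6, 9, 4, 11, 5, 8, 10, 1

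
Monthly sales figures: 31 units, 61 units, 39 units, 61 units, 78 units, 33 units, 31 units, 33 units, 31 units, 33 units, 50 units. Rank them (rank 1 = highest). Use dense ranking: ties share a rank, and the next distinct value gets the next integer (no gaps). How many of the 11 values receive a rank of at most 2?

3

Sorted (descending): 78, 61, 61, 50, 39, 33, 33, 33, 31, 31, 31
The 2 values of 61 share dense rank 2.
The 3 values of 33 share dense rank 5.
The 3 values of 31 share dense rank 6.
Remaining distinct values take the next consecutive integers.
Ranks ≤ 2: {1, 2, 2} → 3 values.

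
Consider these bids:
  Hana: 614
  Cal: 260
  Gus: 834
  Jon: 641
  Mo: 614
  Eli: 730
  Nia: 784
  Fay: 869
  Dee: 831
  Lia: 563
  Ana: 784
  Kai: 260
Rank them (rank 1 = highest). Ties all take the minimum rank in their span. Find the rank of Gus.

2

Sorted (descending): 869, 834, 831, 784, 784, 730, 641, 614, 614, 563, 260, 260
The 2 values of 784 occupy positions 4–5 → each gets rank 4.
The 2 values of 614 occupy positions 8–9 → each gets rank 8.
The 2 values of 260 occupy positions 11–12 → each gets rank 11.
Gus has value 834 → rank 2.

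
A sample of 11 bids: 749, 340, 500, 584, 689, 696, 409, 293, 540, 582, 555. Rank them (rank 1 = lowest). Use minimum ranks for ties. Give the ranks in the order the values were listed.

Sorted (ascending): 293, 340, 409, 500, 540, 555, 582, 584, 689, 696, 749
No ties — each value takes its position as its rank.

11, 2, 4, 8, 9, 10, 3, 1, 5, 7, 6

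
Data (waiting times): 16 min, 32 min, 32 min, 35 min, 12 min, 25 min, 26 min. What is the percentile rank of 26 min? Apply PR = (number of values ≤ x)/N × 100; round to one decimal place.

57.1

N = 7.
Strictly below 26: 3. Equal to 26: 1.
PR = 4/7 × 100 = 57.1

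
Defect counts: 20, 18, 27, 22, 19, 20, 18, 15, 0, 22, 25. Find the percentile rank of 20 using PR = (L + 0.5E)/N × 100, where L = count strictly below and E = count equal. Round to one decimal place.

54.5

N = 11.
Strictly below 20: 5. Equal to 20: 2.
PR = (5 + 0.5·2)/11 × 100 = 54.5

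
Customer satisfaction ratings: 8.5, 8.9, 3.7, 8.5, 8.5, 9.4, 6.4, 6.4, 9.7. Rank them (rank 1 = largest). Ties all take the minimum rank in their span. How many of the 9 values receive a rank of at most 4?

6

Sorted (descending): 9.7, 9.4, 8.9, 8.5, 8.5, 8.5, 6.4, 6.4, 3.7
The 3 values of 8.5 occupy positions 4–6 → each gets rank 4.
The 2 values of 6.4 occupy positions 7–8 → each gets rank 7.
Ranks ≤ 4: {1, 2, 3, 4, 4, 4} → 6 values.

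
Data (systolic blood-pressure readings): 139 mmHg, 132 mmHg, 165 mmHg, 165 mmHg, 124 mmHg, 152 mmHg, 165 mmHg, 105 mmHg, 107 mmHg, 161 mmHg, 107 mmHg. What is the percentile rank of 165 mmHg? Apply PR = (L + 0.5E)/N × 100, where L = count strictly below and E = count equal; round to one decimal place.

86.4

N = 11.
Strictly below 165: 8. Equal to 165: 3.
PR = (8 + 0.5·3)/11 × 100 = 86.4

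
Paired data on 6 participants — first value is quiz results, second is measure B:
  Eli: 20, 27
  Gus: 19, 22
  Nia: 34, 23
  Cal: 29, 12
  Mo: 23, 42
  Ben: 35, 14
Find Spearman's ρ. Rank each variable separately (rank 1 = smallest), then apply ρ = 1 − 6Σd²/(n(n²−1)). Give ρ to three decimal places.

-0.371

Ranks of variable 1: 2, 1, 5, 4, 3, 6
Ranks of variable 2: 5, 3, 4, 1, 6, 2
d = r₁ − r₂: -3, -2, 1, 3, -3, 4
d²: 9, 4, 1, 9, 9, 16; Σd² = 48
ρ = 1 − 6·48/(6·35) = 1 − 288/210 = -0.371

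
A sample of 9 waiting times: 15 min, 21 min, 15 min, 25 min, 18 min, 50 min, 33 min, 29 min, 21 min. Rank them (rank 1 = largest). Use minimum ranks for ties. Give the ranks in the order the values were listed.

Sorted (descending): 50, 33, 29, 25, 21, 21, 18, 15, 15
The 2 values of 21 occupy positions 5–6 → each gets rank 5.
The 2 values of 15 occupy positions 8–9 → each gets rank 8.

8, 5, 8, 4, 7, 1, 2, 3, 5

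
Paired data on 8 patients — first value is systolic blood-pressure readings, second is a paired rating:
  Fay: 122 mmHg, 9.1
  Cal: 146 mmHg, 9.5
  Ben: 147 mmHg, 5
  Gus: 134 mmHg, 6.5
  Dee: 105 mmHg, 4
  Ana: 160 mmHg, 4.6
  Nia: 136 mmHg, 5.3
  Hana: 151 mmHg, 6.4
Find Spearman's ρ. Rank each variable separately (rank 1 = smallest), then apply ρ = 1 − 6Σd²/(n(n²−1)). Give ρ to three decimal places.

-0.095

Ranks of variable 1: 2, 5, 6, 3, 1, 8, 4, 7
Ranks of variable 2: 7, 8, 3, 6, 1, 2, 4, 5
d = r₁ − r₂: -5, -3, 3, -3, 0, 6, 0, 2
d²: 25, 9, 9, 9, 0, 36, 0, 4; Σd² = 92
ρ = 1 − 6·92/(8·63) = 1 − 552/504 = -0.095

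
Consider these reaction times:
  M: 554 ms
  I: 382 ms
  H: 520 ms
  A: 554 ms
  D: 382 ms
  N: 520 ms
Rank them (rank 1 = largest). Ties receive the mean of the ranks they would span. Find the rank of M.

Sorted (descending): 554, 554, 520, 520, 382, 382
The 2 values of 554 occupy positions 1–2 → average rank (1+2)/2 = 1.5.
The 2 values of 520 occupy positions 3–4 → average rank (3+4)/2 = 3.5.
The 2 values of 382 occupy positions 5–6 → average rank (5+6)/2 = 5.5.
M has value 554 ms → rank 1.5.

1.5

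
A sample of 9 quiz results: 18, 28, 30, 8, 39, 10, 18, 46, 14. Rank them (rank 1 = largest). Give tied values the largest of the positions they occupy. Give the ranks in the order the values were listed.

6, 4, 3, 9, 2, 8, 6, 1, 7

Sorted (descending): 46, 39, 30, 28, 18, 18, 14, 10, 8
The 2 values of 18 occupy positions 5–6 → each gets rank 6.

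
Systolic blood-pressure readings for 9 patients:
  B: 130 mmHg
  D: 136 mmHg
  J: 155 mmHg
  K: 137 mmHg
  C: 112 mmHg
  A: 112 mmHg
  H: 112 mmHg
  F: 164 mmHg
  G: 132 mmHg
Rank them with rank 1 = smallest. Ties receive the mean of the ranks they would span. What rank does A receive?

Sorted (ascending): 112, 112, 112, 130, 132, 136, 137, 155, 164
The 3 values of 112 occupy positions 1–3 → average rank 2.
A has value 112 mmHg → rank 2.

2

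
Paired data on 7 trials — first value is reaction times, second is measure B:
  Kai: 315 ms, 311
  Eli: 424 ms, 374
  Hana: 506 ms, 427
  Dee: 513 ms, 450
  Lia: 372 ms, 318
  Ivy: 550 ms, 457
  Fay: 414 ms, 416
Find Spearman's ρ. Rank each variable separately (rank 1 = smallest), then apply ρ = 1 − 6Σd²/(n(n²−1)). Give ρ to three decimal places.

0.964

Ranks of variable 1: 1, 4, 5, 6, 2, 7, 3
Ranks of variable 2: 1, 3, 5, 6, 2, 7, 4
d = r₁ − r₂: 0, 1, 0, 0, 0, 0, -1
d²: 0, 1, 0, 0, 0, 0, 1; Σd² = 2
ρ = 1 − 6·2/(7·48) = 1 − 12/336 = 0.964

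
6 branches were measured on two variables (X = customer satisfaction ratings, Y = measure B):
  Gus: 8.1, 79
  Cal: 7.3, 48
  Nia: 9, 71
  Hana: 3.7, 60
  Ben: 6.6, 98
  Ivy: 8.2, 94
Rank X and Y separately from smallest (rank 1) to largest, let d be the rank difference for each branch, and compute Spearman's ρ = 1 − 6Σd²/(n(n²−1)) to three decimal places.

Ranks of variable 1: 4, 3, 6, 1, 2, 5
Ranks of variable 2: 4, 1, 3, 2, 6, 5
d = r₁ − r₂: 0, 2, 3, -1, -4, 0
d²: 0, 4, 9, 1, 16, 0; Σd² = 30
ρ = 1 − 6·30/(6·35) = 1 − 180/210 = 0.143

0.143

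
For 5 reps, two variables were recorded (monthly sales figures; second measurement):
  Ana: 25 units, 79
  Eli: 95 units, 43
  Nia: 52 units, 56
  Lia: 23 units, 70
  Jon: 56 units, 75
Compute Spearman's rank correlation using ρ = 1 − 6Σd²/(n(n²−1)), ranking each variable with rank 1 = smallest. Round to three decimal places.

Ranks of variable 1: 2, 5, 3, 1, 4
Ranks of variable 2: 5, 1, 2, 3, 4
d = r₁ − r₂: -3, 4, 1, -2, 0
d²: 9, 16, 1, 4, 0; Σd² = 30
ρ = 1 − 6·30/(5·24) = 1 − 180/120 = -0.500

-0.500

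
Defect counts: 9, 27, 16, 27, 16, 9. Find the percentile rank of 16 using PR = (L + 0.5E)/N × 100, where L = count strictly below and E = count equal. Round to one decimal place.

50.0

N = 6.
Strictly below 16: 2. Equal to 16: 2.
PR = (2 + 0.5·2)/6 × 100 = 50.0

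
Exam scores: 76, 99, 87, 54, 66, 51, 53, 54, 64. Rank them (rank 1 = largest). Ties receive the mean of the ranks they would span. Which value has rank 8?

Sorted (descending): 99, 87, 76, 66, 64, 54, 54, 53, 51
The 2 values of 54 occupy positions 6–7 → average rank (6+7)/2 = 6.5.
Rank 8 → value 53.

53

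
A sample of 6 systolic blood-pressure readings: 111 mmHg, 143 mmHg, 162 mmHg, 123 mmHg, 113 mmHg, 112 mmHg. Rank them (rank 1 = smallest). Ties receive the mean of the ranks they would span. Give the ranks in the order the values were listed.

1, 5, 6, 4, 3, 2

Sorted (ascending): 111, 112, 113, 123, 143, 162
No ties — each value takes its position as its rank.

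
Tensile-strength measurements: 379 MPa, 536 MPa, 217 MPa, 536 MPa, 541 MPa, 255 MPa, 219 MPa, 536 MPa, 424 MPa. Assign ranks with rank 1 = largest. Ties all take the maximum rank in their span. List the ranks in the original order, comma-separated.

Sorted (descending): 541, 536, 536, 536, 424, 379, 255, 219, 217
The 3 values of 536 occupy positions 2–4 → each gets rank 4.

6, 4, 9, 4, 1, 7, 8, 4, 5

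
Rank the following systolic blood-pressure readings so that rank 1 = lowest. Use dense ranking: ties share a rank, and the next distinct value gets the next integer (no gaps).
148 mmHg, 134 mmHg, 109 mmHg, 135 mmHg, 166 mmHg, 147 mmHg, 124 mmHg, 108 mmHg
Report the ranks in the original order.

Sorted (ascending): 108, 109, 124, 134, 135, 147, 148, 166
No ties — each value takes its position as its rank.

7, 4, 2, 5, 8, 6, 3, 1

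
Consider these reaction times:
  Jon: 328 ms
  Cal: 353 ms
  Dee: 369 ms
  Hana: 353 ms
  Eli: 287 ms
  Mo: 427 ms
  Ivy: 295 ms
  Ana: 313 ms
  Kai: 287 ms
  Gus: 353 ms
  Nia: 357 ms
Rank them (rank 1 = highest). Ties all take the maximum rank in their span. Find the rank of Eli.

11

Sorted (descending): 427, 369, 357, 353, 353, 353, 328, 313, 295, 287, 287
The 3 values of 353 occupy positions 4–6 → each gets rank 6.
The 2 values of 287 occupy positions 10–11 → each gets rank 11.
Eli has value 287 ms → rank 11.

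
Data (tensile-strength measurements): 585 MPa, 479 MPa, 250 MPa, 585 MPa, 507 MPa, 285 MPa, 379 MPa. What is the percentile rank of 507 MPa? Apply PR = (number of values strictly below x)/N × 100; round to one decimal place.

N = 7.
Strictly below 507: 4. Equal to 507: 1.
PR = 4/7 × 100 = 57.1

57.1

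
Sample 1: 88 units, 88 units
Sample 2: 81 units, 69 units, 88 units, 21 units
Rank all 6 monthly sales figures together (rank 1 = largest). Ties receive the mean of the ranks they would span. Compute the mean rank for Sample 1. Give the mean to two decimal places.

2.00

Sorted (descending): 88, 88, 88, 81, 69, 21
The 3 values of 88 occupy positions 1–3 → average rank 2.
Sample 1 values → pooled ranks: 88→2, 88→2
Mean rank = (2 + 2) / 2 = 2.00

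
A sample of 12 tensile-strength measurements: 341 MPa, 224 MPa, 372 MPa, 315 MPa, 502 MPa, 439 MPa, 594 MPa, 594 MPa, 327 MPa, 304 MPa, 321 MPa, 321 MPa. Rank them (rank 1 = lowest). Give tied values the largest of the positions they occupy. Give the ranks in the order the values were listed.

7, 1, 8, 3, 10, 9, 12, 12, 6, 2, 5, 5

Sorted (ascending): 224, 304, 315, 321, 321, 327, 341, 372, 439, 502, 594, 594
The 2 values of 321 occupy positions 4–5 → each gets rank 5.
The 2 values of 594 occupy positions 11–12 → each gets rank 12.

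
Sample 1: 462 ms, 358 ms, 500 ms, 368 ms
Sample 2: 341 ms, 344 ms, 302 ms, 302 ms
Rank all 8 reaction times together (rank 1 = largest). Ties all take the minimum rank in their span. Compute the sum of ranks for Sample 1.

10

Sorted (descending): 500, 462, 368, 358, 344, 341, 302, 302
The 2 values of 302 occupy positions 7–8 → each gets rank 7.
Sample 1 values → pooled ranks: 462→2, 358→4, 500→1, 368→3
Rank sum = 2 + 4 + 1 + 3 = 10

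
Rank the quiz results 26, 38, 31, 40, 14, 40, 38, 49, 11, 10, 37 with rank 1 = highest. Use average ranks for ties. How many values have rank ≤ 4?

3

Sorted (descending): 49, 40, 40, 38, 38, 37, 31, 26, 14, 11, 10
The 2 values of 40 occupy positions 2–3 → average rank (2+3)/2 = 2.5.
The 2 values of 38 occupy positions 4–5 → average rank (4+5)/2 = 4.5.
Ranks ≤ 4: {1, 2.5, 2.5} → 3 values.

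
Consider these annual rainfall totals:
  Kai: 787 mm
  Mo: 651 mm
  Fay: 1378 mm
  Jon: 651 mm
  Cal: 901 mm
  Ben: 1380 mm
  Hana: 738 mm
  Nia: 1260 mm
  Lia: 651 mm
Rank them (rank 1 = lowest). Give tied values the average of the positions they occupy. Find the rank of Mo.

Sorted (ascending): 651, 651, 651, 738, 787, 901, 1260, 1378, 1380
The 3 values of 651 occupy positions 1–3 → average rank 2.
Mo has value 651 mm → rank 2.

2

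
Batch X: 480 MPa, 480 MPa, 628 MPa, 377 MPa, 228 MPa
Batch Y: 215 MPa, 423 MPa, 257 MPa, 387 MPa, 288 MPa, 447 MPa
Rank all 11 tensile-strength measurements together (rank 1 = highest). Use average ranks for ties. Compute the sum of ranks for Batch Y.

Sorted (descending): 628, 480, 480, 447, 423, 387, 377, 288, 257, 228, 215
The 2 values of 480 occupy positions 2–3 → average rank (2+3)/2 = 2.5.
Batch Y values → pooled ranks: 215→11, 423→5, 257→9, 387→6, 288→8, 447→4
Rank sum = 11 + 5 + 9 + 6 + 8 + 4 = 43

43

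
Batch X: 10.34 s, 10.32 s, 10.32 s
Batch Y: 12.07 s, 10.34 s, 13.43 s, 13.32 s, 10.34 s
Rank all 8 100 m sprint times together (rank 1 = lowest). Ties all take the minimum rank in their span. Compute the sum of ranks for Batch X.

Sorted (ascending): 10.32, 10.32, 10.34, 10.34, 10.34, 12.07, 13.32, 13.43
The 2 values of 10.32 occupy positions 1–2 → each gets rank 1.
The 3 values of 10.34 occupy positions 3–5 → each gets rank 3.
Batch X values → pooled ranks: 10.34→3, 10.32→1, 10.32→1
Rank sum = 3 + 1 + 1 = 5

5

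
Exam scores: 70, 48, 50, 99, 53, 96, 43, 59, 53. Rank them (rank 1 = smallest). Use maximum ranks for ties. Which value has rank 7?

Sorted (ascending): 43, 48, 50, 53, 53, 59, 70, 96, 99
The 2 values of 53 occupy positions 4–5 → each gets rank 5.
Rank 7 → value 70.

70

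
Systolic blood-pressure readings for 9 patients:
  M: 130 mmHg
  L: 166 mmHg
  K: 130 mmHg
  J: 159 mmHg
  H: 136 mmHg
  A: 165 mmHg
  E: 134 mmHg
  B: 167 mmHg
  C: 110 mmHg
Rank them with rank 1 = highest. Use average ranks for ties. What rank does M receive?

Sorted (descending): 167, 166, 165, 159, 136, 134, 130, 130, 110
The 2 values of 130 occupy positions 7–8 → average rank (7+8)/2 = 7.5.
M has value 130 mmHg → rank 7.5.

7.5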